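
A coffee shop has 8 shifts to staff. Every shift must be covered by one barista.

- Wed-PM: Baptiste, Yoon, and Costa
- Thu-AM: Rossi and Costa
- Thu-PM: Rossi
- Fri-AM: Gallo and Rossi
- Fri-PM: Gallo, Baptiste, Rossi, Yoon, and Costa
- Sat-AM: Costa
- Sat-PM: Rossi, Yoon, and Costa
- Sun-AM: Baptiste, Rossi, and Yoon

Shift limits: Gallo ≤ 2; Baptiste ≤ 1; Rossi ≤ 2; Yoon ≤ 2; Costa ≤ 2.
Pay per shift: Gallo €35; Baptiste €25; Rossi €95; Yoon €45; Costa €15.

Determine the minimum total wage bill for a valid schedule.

€310

Thu-PM can only be covered by Rossi, so that assignment is forced.
Sat-AM can only be covered by Costa, so that assignment is forced.
Picking the cheapest available barista for each shift independently would cost €230, but that ignores the shift limits.
An optimal schedule: Wed-PM→Baptiste, Thu-AM→Costa, Thu-PM→Rossi, Fri-AM→Gallo, Fri-PM→Gallo, Sat-AM→Costa, Sat-PM→Yoon, Sun-AM→Yoon.
Total: 25 + 15 + 95 + 35 + 35 + 15 + 45 + 45 = €310.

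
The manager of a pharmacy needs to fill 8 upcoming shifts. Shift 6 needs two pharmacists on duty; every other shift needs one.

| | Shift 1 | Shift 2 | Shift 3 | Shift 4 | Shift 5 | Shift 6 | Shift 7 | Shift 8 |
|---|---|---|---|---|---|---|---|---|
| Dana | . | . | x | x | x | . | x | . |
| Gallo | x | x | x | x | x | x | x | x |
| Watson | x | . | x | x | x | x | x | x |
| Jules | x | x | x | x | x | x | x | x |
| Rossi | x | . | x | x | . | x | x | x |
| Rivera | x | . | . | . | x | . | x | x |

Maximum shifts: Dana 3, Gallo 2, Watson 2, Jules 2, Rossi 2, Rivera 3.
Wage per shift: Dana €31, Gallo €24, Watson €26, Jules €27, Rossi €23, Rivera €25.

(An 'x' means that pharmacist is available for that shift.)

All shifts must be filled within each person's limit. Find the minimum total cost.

€221

Picking the cheapest available pharmacist for each shift independently would cost €210, but that ignores the shift limits.
An optimal schedule: Shift 1→Rossi, Shift 2→Gallo, Shift 3→Rossi, Shift 4→Watson, Shift 5→Rivera, Shift 6→Gallo+Watson, Shift 7→Rivera, Shift 8→Rivera.
Total: 23 + 24 + 23 + 26 + 25 + 24 + 26 + 25 + 25 = €221.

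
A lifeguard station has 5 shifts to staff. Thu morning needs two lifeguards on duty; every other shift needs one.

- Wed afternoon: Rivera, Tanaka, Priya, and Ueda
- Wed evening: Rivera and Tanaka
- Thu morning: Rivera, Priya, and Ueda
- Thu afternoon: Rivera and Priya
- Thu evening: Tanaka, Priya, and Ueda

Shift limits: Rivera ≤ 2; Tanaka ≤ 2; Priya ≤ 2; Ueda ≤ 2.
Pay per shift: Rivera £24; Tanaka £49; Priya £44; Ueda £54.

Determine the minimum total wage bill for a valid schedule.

Picking the cheapest available lifeguard for each shift independently would cost £184, but that ignores the shift limits.
An optimal schedule: Wed afternoon→Tanaka, Wed evening→Rivera, Thu morning→Rivera+Priya, Thu afternoon→Priya, Thu evening→Tanaka.
Total: 49 + 24 + 24 + 44 + 44 + 49 = £234.

£234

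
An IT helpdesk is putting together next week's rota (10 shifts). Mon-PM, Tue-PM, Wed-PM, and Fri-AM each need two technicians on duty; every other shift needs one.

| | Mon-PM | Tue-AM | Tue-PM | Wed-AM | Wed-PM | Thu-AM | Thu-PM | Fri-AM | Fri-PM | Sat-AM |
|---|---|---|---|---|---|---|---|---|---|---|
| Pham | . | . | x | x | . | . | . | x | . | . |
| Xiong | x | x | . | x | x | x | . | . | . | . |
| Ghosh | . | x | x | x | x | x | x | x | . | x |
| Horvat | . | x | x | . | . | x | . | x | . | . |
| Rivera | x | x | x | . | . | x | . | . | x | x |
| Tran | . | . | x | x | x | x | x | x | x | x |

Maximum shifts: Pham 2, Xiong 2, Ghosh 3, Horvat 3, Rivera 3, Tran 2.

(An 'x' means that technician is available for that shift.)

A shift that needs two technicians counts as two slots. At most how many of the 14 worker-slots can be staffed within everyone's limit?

14

Total capacity across all technicians is 2+2+3+3+3+2 = 15, and 14 slots are needed, so at most 14 can be filled.
An assignment achieving 14: Mon-PM→Xiong+Rivera, Tue-AM→Horvat, Tue-PM→Horvat+Rivera, Wed-AM→Pham, Wed-PM→Xiong+Ghosh, Thu-AM→Tran, Thu-PM→Ghosh, Fri-AM→Pham+Horvat, Fri-PM→Rivera, Sat-AM→Ghosh.
Loads: Pham 2/2, Xiong 2/2, Ghosh 3/3, Horvat 3/3, Rivera 3/3, Tran 1/2.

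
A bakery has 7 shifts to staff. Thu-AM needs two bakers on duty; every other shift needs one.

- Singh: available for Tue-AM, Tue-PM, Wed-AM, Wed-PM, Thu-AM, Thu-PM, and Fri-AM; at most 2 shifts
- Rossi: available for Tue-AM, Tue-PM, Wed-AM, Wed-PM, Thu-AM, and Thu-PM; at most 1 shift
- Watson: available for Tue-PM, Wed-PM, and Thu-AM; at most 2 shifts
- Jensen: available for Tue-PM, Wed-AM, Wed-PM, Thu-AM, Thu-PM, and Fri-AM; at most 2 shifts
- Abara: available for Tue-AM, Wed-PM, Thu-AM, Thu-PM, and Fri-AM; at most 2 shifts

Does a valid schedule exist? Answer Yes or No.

One valid schedule: Tue-AM→Singh, Tue-PM→Rossi, Wed-AM→Singh, Wed-PM→Watson, Thu-AM→Watson+Abara, Thu-PM→Jensen, Fri-AM→Jensen.
Loads: Singh 2/2, Rossi 1/1, Watson 2/2, Jensen 2/2, Abara 1/2 — all within limits.

Yes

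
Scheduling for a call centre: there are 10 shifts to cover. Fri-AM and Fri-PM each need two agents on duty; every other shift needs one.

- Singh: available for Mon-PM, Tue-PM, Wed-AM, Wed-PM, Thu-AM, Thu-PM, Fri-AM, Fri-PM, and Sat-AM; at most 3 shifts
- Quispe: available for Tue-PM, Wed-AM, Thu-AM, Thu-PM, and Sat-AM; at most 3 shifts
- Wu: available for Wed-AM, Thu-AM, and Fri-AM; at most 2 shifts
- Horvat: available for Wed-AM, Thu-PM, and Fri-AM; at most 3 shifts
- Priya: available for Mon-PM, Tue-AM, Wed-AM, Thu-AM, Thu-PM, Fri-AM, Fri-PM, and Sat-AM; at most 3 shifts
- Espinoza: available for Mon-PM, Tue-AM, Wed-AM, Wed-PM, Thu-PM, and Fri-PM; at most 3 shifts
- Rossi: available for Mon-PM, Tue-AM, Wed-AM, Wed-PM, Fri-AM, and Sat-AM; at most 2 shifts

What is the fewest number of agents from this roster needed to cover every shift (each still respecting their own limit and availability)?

12 slots to fill and no one can take more than 3, so at least ⌈12/3⌉ = 4 agents are needed.
Singh, Quispe, Horvat, and Priya alone can cover everything: Mon-PM→Singh, Tue-AM→Priya, Tue-PM→Quispe, Wed-AM→Horvat, Wed-PM→Singh, Thu-AM→Quispe, Thu-PM→Horvat, Fri-AM→Horvat+Priya, Fri-PM→Singh+Priya, Sat-AM→Quispe.

4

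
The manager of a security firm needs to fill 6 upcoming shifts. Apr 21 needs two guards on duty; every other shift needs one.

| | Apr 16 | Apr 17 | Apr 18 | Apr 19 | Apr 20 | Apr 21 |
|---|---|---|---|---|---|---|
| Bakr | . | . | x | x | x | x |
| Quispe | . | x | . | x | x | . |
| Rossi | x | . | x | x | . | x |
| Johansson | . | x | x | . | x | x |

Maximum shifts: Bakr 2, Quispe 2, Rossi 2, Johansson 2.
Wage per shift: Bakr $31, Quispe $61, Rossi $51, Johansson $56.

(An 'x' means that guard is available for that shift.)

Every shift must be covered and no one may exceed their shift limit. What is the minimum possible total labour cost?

$337

Apr 16 can only be covered by Rossi, so that assignment is forced.
Picking the cheapest available guard for each shift independently would cost $282, but that ignores the shift limits.
An optimal schedule: Apr 16→Rossi, Apr 17→Johansson, Apr 18→Bakr, Apr 19→Bakr, Apr 20→Quispe, Apr 21→Rossi+Johansson.
Total: 51 + 56 + 31 + 31 + 61 + 51 + 56 = $337.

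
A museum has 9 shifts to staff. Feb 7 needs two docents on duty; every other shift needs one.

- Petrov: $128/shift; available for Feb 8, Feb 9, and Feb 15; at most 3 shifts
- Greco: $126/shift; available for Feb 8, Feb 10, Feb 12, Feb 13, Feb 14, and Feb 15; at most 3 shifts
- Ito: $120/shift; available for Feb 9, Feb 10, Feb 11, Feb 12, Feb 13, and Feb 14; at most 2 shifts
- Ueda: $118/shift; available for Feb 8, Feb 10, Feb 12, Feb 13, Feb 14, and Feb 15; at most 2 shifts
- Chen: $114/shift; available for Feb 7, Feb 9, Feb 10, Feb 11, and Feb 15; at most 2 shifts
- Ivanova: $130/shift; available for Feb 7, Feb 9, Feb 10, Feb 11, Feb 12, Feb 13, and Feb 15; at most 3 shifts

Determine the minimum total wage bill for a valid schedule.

$1212

Feb 7 can only be covered by Chen and Ivanova, so that assignment is forced.
Picking the cheapest available docent for each shift independently would cost $1172, but that ignores the shift limits.
An optimal schedule: Feb 7→Chen+Ivanova, Feb 8→Ueda, Feb 9→Ito, Feb 10→Greco, Feb 11→Chen, Feb 12→Ito, Feb 13→Greco, Feb 14→Ueda, Feb 15→Greco.
Total: 114 + 130 + 118 + 120 + 126 + 114 + 120 + 126 + 118 + 126 = $1212.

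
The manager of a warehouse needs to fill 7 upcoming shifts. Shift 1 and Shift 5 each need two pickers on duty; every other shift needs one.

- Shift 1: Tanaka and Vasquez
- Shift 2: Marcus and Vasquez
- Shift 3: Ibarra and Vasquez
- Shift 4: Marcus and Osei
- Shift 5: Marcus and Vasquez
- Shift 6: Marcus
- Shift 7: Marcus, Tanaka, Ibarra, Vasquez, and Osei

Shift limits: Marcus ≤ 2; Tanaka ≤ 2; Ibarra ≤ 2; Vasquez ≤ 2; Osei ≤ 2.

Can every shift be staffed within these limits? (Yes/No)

No

Total capacity is 10 and 9 slots are needed, so capacity alone doesn't rule it out.
Shifts {Shift 1, Shift 2, Shift 5, Shift 6} need 6 worker-slots in total, but the pickers available for any of those shifts (Marcus, Tanaka, and Vasquez) can supply at most 5 among them. So no valid schedule exists.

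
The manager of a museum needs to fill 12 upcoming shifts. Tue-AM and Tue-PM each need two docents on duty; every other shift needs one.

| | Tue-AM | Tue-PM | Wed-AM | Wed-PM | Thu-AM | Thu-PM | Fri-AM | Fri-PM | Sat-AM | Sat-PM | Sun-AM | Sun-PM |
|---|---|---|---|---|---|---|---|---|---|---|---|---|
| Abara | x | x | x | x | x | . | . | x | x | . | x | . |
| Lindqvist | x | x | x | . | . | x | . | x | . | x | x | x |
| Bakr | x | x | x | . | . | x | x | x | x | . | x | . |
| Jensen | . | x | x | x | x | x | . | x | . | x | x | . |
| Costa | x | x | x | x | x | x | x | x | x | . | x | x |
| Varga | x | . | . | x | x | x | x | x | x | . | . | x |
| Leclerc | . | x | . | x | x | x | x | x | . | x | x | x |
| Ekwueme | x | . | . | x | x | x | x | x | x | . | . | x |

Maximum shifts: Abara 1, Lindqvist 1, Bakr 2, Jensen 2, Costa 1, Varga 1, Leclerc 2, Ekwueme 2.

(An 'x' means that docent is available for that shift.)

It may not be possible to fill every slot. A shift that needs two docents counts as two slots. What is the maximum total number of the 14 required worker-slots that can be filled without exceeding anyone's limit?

12

Total capacity across all docents is 1+1+2+2+1+1+2+2 = 12, and 14 slots are needed, so at most 12 can be filled.
An assignment achieving 12: Tue-AM→Varga+Ekwueme, Tue-PM→Jensen+Leclerc, Wed-AM→Abara, Wed-PM→Jensen, Thu-AM→Leclerc, Thu-PM→Ekwueme, Fri-AM→Bakr, Sat-AM→Bakr, Sat-PM→Lindqvist, Sun-PM→Costa.
Loads: Abara 1/1, Lindqvist 1/1, Bakr 2/2, Jensen 2/2, Costa 1/1, Varga 1/1, Leclerc 2/2, Ekwueme 2/2.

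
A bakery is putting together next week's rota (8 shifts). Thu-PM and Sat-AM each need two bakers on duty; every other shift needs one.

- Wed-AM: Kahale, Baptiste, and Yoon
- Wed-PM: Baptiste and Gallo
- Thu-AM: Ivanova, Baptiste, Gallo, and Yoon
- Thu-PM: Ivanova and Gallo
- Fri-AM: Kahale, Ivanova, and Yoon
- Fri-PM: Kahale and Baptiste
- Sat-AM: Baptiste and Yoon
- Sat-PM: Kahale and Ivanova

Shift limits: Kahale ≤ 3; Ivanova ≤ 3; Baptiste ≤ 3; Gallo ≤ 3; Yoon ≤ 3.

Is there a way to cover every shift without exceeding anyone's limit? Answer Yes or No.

Thu-PM can only be covered by Ivanova and Gallo, so that assignment is forced.
Sat-AM can only be covered by Baptiste and Yoon, so that assignment is forced.
One valid schedule: Wed-AM→Kahale, Wed-PM→Baptiste, Thu-AM→Ivanova, Thu-PM→Ivanova+Gallo, Fri-AM→Ivanova, Fri-PM→Kahale, Sat-AM→Baptiste+Yoon, Sat-PM→Kahale.
Loads: Kahale 3/3, Ivanova 3/3, Baptiste 2/3, Gallo 1/3, Yoon 1/3 — all within limits.

Yes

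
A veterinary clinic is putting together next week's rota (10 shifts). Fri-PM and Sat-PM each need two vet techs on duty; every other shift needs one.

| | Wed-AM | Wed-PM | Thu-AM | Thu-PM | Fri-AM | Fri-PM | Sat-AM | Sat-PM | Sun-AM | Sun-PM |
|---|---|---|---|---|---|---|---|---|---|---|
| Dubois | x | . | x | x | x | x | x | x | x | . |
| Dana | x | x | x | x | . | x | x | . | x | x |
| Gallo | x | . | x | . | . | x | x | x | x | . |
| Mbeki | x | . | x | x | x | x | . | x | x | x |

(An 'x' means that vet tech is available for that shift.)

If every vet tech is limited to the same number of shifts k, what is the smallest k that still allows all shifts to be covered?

3

With 4 vet techs and 12 worker-slots to fill, someone must work at least ⌈12/4⌉ = 3 shifts, so k ≥ 3.
k = 3 works: Wed-AM→Dana, Wed-PM→Dana, Thu-AM→Gallo, Thu-PM→Dubois, Fri-AM→Dubois, Fri-PM→Gallo+Mbeki, Sat-AM→Dubois, Sat-PM→Gallo+Mbeki, Sun-AM→Mbeki, Sun-PM→Dana.
Loads: Dubois 3, Dana 3, Gallo 3, Mbeki 3 — all ≤ 3.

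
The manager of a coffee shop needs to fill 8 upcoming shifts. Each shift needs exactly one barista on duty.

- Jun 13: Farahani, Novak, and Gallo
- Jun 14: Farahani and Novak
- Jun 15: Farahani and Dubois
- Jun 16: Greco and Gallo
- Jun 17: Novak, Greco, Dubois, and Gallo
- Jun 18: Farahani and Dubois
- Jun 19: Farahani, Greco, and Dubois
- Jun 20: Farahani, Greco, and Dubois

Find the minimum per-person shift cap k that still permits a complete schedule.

2

With 5 baristas and 8 worker-slots to fill, someone must work at least ⌈8/5⌉ = 2 shifts, so k ≥ 2.
k = 2 works: Jun 13→Novak, Jun 14→Farahani, Jun 15→Farahani, Jun 16→Greco, Jun 17→Novak, Jun 18→Dubois, Jun 19→Greco, Jun 20→Dubois.
Loads: Farahani 2, Novak 2, Greco 2, Dubois 2, Gallo 0 — all ≤ 2.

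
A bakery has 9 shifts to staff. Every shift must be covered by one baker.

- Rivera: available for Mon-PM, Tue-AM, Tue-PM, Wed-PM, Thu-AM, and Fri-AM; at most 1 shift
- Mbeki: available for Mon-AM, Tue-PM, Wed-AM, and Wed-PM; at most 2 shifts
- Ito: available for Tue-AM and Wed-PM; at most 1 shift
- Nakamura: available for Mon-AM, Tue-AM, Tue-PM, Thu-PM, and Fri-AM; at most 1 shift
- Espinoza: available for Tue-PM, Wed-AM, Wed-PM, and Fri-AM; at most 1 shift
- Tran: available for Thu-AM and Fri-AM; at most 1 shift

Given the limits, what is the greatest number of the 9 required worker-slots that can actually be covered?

Total capacity across all bakers is 1+2+1+1+1+1 = 7, and 9 slots are needed, so at most 7 can be filled.
An assignment achieving 7: Mon-AM→Mbeki, Mon-PM→Rivera, Tue-AM→Ito, Tue-PM→Espinoza, Wed-AM→Mbeki, Thu-AM→Tran, Thu-PM→Nakamura.
Loads: Rivera 1/1, Mbeki 2/2, Ito 1/1, Nakamura 1/1, Espinoza 1/1, Tran 1/1.

7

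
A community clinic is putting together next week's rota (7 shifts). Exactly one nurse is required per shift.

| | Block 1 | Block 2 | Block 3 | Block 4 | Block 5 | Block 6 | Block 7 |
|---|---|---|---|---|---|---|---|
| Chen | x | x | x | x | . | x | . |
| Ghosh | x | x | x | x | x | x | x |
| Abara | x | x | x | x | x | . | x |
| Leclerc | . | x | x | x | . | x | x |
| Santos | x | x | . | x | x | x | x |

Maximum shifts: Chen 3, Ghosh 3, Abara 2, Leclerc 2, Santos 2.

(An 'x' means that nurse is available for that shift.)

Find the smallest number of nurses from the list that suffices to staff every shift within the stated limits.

3

7 slots to fill and no one can take more than 3, so at least ⌈7/3⌉ = 3 nurses are needed.
Chen, Ghosh, and Abara alone can cover everything: Block 1→Chen, Block 2→Chen, Block 3→Ghosh, Block 4→Abara, Block 5→Ghosh, Block 6→Chen, Block 7→Ghosh.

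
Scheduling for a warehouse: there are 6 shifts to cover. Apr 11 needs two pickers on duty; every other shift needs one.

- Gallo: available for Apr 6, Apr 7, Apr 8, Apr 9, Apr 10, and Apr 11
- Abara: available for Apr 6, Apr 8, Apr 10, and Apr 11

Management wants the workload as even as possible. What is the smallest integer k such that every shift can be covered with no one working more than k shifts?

With 2 pickers and 7 worker-slots to fill, someone must work at least ⌈7/2⌉ = 4 shifts, so k ≥ 4.
k = 4 works: Apr 6→Gallo, Apr 7→Gallo, Apr 8→Abara, Apr 9→Gallo, Apr 10→Abara, Apr 11→Gallo+Abara.
Loads: Gallo 4, Abara 3 — all ≤ 4.

4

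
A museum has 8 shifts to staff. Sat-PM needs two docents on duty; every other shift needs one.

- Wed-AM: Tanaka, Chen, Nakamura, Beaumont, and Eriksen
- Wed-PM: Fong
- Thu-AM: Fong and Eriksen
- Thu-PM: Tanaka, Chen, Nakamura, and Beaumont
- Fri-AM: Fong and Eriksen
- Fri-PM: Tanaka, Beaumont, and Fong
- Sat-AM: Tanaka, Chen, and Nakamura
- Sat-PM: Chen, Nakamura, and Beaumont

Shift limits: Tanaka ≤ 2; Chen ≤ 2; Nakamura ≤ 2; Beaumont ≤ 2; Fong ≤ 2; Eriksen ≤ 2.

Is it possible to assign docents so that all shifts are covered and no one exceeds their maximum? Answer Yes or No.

Yes

Wed-PM can only be covered by Fong, so that assignment is forced.
One valid schedule: Wed-AM→Nakamura, Wed-PM→Fong, Thu-AM→Fong, Thu-PM→Chen, Fri-AM→Eriksen, Fri-PM→Tanaka, Sat-AM→Tanaka, Sat-PM→Chen+Nakamura.
Loads: Tanaka 2/2, Chen 2/2, Nakamura 2/2, Beaumont 0/2, Fong 2/2, Eriksen 1/2 — all within limits.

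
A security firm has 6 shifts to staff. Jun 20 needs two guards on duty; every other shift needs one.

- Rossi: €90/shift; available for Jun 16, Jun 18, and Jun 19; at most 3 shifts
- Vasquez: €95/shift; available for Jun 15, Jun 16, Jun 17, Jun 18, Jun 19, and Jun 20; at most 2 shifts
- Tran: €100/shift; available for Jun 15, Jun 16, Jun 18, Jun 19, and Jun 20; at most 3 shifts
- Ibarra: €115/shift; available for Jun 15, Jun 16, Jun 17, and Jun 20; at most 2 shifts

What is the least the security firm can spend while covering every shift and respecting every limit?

€660

Picking the cheapest available guard for each shift independently would cost €655, but that ignores the shift limits.
An optimal schedule: Jun 15→Tran, Jun 16→Rossi, Jun 17→Vasquez, Jun 18→Rossi, Jun 19→Rossi, Jun 20→Vasquez+Tran.
Total: 100 + 90 + 95 + 90 + 90 + 95 + 100 = €660.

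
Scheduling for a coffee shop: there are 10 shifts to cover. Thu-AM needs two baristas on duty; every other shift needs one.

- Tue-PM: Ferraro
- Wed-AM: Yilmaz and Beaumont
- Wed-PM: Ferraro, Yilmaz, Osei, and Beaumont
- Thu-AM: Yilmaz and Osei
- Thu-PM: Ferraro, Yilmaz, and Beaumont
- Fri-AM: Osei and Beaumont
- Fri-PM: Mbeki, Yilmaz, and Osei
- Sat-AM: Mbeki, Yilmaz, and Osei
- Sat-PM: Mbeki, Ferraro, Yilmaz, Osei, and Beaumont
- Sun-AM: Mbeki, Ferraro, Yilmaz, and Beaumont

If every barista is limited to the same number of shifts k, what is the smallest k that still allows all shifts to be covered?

3

With 5 baristas and 11 worker-slots to fill, someone must work at least ⌈11/5⌉ = 3 shifts, so k ≥ 3.
k = 3 works: Tue-PM→Ferraro, Wed-AM→Yilmaz, Wed-PM→Ferraro, Thu-AM→Yilmaz+Osei, Thu-PM→Ferraro, Fri-AM→Osei, Fri-PM→Mbeki, Sat-AM→Mbeki, Sat-PM→Yilmaz, Sun-AM→Mbeki.
Loads: Mbeki 3, Ferraro 3, Yilmaz 3, Osei 2, Beaumont 0 — all ≤ 3.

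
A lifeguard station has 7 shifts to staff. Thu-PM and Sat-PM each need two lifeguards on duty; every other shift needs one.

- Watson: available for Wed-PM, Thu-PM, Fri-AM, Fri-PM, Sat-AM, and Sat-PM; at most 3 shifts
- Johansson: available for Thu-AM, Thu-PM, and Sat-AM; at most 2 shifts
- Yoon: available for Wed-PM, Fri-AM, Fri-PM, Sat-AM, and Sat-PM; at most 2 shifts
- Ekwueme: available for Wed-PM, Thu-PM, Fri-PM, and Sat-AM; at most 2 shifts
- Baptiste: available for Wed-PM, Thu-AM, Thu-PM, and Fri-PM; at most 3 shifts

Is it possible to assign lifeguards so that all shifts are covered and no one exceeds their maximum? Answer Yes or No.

Yes

Sat-PM can only be covered by Watson and Yoon, so that assignment is forced.
One valid schedule: Wed-PM→Watson, Thu-AM→Johansson, Thu-PM→Ekwueme+Baptiste, Fri-AM→Watson, Fri-PM→Yoon, Sat-AM→Johansson, Sat-PM→Watson+Yoon.
Loads: Watson 3/3, Johansson 2/2, Yoon 2/2, Ekwueme 1/2, Baptiste 1/3 — all within limits.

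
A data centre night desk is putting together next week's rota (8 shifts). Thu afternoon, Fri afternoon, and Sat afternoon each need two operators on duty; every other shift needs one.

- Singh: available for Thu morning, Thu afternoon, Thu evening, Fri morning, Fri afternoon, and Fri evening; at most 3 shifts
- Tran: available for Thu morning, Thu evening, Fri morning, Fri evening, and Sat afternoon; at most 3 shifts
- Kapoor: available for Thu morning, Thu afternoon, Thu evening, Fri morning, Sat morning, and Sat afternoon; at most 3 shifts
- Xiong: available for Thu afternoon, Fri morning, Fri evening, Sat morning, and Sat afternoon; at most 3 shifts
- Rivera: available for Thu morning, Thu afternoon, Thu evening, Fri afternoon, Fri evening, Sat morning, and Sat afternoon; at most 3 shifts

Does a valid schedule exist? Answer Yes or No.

Fri afternoon can only be covered by Singh and Rivera, so that assignment is forced.
One valid schedule: Thu morning→Singh, Thu afternoon→Kapoor+Xiong, Thu evening→Singh, Fri morning→Tran, Fri afternoon→Singh+Rivera, Fri evening→Tran, Sat morning→Kapoor, Sat afternoon→Tran+Kapoor.
Loads: Singh 3/3, Tran 3/3, Kapoor 3/3, Xiong 1/3, Rivera 1/3 — all within limits.

Yes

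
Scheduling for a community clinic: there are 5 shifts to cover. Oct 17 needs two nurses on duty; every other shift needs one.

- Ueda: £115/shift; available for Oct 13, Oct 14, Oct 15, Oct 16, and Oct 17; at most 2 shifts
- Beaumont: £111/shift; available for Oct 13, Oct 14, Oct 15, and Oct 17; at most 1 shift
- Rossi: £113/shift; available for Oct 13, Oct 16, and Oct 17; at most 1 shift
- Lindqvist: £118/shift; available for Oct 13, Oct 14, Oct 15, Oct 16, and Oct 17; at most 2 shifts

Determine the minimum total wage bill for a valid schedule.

Picking the cheapest available nurse for each shift independently would cost £670, but that ignores the shift limits.
An optimal schedule: Oct 13→Lindqvist, Oct 14→Ueda, Oct 15→Ueda, Oct 16→Rossi, Oct 17→Beaumont+Lindqvist.
Total: 118 + 115 + 115 + 113 + 111 + 118 = £690.

£690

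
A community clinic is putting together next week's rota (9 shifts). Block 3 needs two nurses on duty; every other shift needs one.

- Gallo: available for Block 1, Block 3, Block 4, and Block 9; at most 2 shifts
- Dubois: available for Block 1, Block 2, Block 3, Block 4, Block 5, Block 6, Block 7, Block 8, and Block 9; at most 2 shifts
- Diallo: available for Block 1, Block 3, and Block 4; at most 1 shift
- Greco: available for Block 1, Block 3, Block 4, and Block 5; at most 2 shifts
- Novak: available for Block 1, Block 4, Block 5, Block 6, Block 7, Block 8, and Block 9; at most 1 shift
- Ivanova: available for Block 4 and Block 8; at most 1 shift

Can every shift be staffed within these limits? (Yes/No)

Total capacity is 2+2+1+2+1+1 = 9 but 10 worker-slots are needed — infeasible.

No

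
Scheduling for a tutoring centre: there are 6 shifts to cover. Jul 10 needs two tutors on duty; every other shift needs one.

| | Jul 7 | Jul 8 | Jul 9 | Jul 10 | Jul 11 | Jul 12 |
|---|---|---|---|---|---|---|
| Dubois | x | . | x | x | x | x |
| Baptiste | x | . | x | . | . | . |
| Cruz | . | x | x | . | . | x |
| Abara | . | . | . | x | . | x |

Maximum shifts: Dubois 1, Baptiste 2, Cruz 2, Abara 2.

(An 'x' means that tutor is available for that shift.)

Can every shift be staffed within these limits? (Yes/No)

Total capacity is 7 and 7 slots are needed, so capacity alone doesn't rule it out.
Shifts {Jul 10, Jul 11} need 3 worker-slots in total, but the tutors available for any of those shifts (Dubois and Abara) can supply at most 2 among them. So no valid schedule exists.

No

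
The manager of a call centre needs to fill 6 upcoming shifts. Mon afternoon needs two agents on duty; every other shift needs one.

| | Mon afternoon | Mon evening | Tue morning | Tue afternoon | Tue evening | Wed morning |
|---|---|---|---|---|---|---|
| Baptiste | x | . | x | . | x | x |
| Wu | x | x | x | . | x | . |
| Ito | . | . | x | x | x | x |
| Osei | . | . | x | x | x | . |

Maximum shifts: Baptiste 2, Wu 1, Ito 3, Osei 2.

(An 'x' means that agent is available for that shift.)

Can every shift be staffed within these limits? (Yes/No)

Total capacity is 8 and 7 slots are needed, so capacity alone doesn't rule it out.
Shifts {Mon afternoon, Mon evening} need 3 worker-slots in total, but the agents available for any of those shifts (Baptiste and Wu) can supply at most 2 among them. So no valid schedule exists.

No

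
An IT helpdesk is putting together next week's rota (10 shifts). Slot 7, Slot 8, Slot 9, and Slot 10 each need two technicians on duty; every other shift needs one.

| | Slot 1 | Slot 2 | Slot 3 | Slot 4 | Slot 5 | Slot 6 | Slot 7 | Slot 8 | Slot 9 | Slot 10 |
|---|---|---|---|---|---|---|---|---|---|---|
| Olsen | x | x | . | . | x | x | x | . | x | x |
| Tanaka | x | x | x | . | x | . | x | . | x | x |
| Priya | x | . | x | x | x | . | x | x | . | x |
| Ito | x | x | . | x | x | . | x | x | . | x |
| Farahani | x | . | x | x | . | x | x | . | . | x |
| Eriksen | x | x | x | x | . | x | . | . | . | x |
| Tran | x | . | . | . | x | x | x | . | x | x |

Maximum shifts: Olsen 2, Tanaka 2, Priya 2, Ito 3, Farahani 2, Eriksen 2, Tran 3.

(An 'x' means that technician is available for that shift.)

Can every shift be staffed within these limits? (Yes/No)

Yes

Slot 8 can only be covered by Priya and Ito, so that assignment is forced.
One valid schedule: Slot 1→Ito, Slot 2→Olsen, Slot 3→Tanaka, Slot 4→Priya, Slot 5→Ito, Slot 6→Farahani, Slot 7→Farahani+Tran, Slot 8→Priya+Ito, Slot 9→Olsen+Tanaka, Slot 10→Eriksen+Tran.
Loads: Olsen 2/2, Tanaka 2/2, Priya 2/2, Ito 3/3, Farahani 2/2, Eriksen 1/2, Tran 2/3 — all within limits.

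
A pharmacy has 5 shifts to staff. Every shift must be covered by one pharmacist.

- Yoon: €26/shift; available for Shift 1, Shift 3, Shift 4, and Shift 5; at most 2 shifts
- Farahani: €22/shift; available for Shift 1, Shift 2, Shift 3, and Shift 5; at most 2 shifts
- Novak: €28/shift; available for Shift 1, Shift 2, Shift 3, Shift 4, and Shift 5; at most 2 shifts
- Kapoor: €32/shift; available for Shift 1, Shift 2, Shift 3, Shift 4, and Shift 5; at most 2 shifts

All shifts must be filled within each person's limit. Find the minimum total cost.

Picking the cheapest available pharmacist for each shift independently would cost €114, but that ignores the shift limits.
An optimal schedule: Shift 1→Yoon, Shift 2→Farahani, Shift 3→Farahani, Shift 4→Yoon, Shift 5→Novak.
Total: 26 + 22 + 22 + 26 + 28 = €124.

€124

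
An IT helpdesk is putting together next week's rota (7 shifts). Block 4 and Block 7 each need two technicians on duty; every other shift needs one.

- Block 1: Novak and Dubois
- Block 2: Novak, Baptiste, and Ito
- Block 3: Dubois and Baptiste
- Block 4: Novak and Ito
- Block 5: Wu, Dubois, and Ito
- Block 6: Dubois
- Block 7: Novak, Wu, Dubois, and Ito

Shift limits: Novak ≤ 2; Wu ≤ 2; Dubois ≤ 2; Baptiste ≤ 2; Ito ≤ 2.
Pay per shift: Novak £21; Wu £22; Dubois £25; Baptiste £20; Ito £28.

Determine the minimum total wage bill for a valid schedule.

£204

Block 4 can only be covered by Novak and Ito, so that assignment is forced.
Block 6 can only be covered by Dubois, so that assignment is forced.
Picking the cheapest available technician for each shift independently would cost £200, but that ignores the shift limits.
An optimal schedule: Block 1→Novak, Block 2→Baptiste, Block 3→Baptiste, Block 4→Novak+Ito, Block 5→Wu, Block 6→Dubois, Block 7→Wu+Dubois.
Total: 21 + 20 + 20 + 21 + 28 + 22 + 25 + 22 + 25 = £204.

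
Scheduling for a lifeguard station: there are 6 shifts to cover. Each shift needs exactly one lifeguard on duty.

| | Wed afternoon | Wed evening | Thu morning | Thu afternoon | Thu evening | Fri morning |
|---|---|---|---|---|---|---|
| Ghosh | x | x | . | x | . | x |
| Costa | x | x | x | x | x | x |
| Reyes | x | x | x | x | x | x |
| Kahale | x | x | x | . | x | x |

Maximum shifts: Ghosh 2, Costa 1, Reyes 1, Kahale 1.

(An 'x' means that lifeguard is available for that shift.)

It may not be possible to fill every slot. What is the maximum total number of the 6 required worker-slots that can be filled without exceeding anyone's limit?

5

Total capacity across all lifeguards is 2+1+1+1 = 5, and 6 slots are needed, so at most 5 can be filled.
An assignment achieving 5: Wed afternoon→Ghosh, Wed evening→Kahale, Thu morning→Costa, Thu afternoon→Ghosh, Thu evening→Reyes.
Loads: Ghosh 2/2, Costa 1/1, Reyes 1/1, Kahale 1/1.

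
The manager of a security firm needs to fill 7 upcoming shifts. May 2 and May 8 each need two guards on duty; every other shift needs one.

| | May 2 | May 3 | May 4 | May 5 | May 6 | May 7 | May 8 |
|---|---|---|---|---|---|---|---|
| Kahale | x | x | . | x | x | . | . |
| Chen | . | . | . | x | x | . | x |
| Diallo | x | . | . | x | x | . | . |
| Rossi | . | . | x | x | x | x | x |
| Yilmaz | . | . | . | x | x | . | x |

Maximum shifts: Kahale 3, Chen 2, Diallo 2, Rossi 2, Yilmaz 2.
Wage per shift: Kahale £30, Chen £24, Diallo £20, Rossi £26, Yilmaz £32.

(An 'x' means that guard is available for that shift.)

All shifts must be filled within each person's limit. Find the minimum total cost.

May 2 can only be covered by Kahale and Diallo, so that assignment is forced.
May 3 can only be covered by Kahale, so that assignment is forced.
May 4 can only be covered by Rossi, so that assignment is forced.
Picking the cheapest available guard for each shift independently would cost £222, but that ignores the shift limits.
An optimal schedule: May 2→Diallo+Kahale, May 3→Kahale, May 4→Rossi, May 5→Diallo, May 6→Chen, May 7→Rossi, May 8→Chen+Yilmaz.
Total: 20 + 30 + 30 + 26 + 20 + 24 + 26 + 24 + 32 = £232.

£232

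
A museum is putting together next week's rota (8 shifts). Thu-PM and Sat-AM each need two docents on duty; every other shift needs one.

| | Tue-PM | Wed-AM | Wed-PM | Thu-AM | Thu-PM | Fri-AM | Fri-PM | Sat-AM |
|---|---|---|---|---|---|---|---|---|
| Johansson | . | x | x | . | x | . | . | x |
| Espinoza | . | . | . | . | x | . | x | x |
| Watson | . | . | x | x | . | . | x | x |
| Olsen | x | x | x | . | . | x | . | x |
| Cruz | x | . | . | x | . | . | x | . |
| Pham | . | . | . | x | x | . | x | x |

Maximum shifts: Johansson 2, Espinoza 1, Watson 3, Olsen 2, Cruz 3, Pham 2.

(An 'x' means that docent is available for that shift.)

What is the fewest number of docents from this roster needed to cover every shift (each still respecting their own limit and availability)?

10 slots to fill and no one can take more than 3, so at least ⌈10/3⌉ = 4 docents are needed.
No set of 4 docents can cover every shift (each such set leaves at least one shift with no one available or exceeds a cap).
Johansson, Espinoza, Watson, Olsen, and Cruz alone can cover everything: Tue-PM→Cruz, Wed-AM→Johansson, Wed-PM→Watson, Thu-AM→Watson, Thu-PM→Johansson+Espinoza, Fri-AM→Olsen, Fri-PM→Cruz, Sat-AM→Watson+Olsen.

5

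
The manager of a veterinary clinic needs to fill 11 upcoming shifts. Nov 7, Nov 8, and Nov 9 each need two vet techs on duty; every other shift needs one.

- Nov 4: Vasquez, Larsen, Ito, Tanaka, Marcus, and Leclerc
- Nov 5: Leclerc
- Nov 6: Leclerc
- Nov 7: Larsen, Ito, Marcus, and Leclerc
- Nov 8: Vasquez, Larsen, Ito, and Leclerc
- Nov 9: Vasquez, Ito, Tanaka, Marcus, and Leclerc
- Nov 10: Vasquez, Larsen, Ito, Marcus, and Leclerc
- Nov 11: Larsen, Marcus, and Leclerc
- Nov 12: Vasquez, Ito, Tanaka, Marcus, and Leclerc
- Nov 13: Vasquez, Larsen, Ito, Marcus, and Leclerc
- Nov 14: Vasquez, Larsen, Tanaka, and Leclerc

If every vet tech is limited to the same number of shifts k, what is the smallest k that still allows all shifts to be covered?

With 6 vet techs and 14 worker-slots to fill, someone must work at least ⌈14/6⌉ = 3 shifts, so k ≥ 3.
k = 3 works: Nov 4→Larsen, Nov 5→Leclerc, Nov 6→Leclerc, Nov 7→Ito+Marcus, Nov 8→Ito+Leclerc, Nov 9→Ito+Tanaka, Nov 10→Vasquez, Nov 11→Larsen, Nov 12→Vasquez, Nov 13→Larsen, Nov 14→Vasquez.
Loads: Vasquez 3, Larsen 3, Ito 3, Tanaka 1, Marcus 1, Leclerc 3 — all ≤ 3.

3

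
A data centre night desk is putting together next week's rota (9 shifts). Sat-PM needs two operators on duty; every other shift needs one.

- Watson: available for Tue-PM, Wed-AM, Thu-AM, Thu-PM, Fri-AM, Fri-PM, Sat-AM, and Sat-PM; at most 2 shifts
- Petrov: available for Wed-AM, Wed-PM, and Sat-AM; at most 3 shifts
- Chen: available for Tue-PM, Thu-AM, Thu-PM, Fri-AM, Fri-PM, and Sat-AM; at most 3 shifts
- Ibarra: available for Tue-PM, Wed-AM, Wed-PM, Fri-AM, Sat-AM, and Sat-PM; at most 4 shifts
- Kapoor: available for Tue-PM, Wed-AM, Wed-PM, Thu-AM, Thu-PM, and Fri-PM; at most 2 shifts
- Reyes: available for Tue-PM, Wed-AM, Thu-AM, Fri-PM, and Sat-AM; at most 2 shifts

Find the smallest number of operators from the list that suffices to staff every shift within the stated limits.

4

10 slots to fill and no one can take more than 4, so at least ⌈10/4⌉ = 3 operators are needed.
No set of 3 operators can cover every shift (each such set leaves at least one shift with no one available or exceeds a cap).
Watson, Petrov, Chen, and Ibarra alone can cover everything: Tue-PM→Chen, Wed-AM→Petrov, Wed-PM→Petrov, Thu-AM→Watson, Thu-PM→Chen, Fri-AM→Ibarra, Fri-PM→Chen, Sat-AM→Petrov, Sat-PM→Watson+Ibarra.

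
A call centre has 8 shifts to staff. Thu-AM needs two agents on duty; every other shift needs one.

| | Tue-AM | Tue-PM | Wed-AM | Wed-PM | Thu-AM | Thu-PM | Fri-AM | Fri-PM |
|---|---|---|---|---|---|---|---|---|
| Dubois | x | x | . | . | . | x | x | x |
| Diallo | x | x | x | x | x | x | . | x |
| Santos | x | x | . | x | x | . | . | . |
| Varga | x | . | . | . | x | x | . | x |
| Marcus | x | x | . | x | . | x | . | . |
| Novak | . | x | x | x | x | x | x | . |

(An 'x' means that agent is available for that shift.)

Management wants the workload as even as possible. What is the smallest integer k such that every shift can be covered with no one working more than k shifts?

2

With 6 agents and 9 worker-slots to fill, someone must work at least ⌈9/6⌉ = 2 shifts, so k ≥ 2.
k = 2 works: Tue-AM→Santos, Tue-PM→Santos, Wed-AM→Diallo, Wed-PM→Diallo, Thu-AM→Varga+Novak, Thu-PM→Varga, Fri-AM→Dubois, Fri-PM→Dubois.
Loads: Dubois 2, Diallo 2, Santos 2, Varga 2, Marcus 0, Novak 1 — all ≤ 2.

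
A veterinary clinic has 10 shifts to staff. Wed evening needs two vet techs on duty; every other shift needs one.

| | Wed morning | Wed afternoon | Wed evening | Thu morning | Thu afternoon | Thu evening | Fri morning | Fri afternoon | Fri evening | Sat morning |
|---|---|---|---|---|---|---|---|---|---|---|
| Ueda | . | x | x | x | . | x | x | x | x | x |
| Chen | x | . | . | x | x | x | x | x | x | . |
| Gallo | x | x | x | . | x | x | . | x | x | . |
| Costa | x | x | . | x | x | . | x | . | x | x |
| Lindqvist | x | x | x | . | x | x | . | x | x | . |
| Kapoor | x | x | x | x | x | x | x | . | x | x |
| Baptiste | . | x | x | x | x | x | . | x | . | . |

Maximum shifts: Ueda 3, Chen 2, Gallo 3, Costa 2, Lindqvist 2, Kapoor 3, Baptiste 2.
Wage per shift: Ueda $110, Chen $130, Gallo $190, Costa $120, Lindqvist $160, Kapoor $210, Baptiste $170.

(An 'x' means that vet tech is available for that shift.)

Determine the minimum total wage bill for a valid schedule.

$1490

Picking the cheapest available vet tech for each shift independently would cost $1280, but that ignores the shift limits.
An optimal schedule: Wed morning→Costa, Wed afternoon→Costa, Wed evening→Lindqvist+Baptiste, Thu morning→Ueda, Thu afternoon→Chen, Thu evening→Baptiste, Fri morning→Ueda, Fri afternoon→Chen, Fri evening→Lindqvist, Sat morning→Ueda.
Total: 120 + 120 + 160 + 170 + 110 + 130 + 170 + 110 + 130 + 160 + 110 = $1490.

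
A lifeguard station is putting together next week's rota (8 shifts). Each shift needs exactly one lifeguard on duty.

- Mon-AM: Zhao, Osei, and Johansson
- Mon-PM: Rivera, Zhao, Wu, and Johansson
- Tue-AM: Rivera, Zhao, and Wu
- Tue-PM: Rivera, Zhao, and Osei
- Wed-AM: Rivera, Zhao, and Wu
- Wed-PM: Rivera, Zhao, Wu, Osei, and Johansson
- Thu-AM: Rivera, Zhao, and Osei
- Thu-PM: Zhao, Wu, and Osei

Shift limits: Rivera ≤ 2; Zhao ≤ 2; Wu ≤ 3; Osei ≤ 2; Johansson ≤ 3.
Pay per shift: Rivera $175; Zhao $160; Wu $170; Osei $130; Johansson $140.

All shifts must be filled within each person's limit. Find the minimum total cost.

$1170

Picking the cheapest available lifeguard for each shift independently would cost $1110, but that ignores the shift limits.
An optimal schedule: Mon-AM→Johansson, Mon-PM→Johansson, Tue-AM→Zhao, Tue-PM→Osei, Wed-AM→Zhao, Wed-PM→Johansson, Thu-AM→Osei, Thu-PM→Wu.
Total: 140 + 140 + 160 + 130 + 160 + 140 + 130 + 170 = $1170.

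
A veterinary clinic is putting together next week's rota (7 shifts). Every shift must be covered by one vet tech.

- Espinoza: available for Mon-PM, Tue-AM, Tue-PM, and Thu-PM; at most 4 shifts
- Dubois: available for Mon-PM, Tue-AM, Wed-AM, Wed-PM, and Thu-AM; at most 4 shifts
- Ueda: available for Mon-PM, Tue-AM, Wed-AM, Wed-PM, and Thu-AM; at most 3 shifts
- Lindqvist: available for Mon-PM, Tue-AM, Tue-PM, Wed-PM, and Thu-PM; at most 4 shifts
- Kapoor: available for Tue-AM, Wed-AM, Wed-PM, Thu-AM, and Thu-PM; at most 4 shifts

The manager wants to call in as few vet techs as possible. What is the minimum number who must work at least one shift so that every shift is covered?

7 slots to fill and no one can take more than 4, so at least ⌈7/4⌉ = 2 vet techs are needed.
Espinoza and Dubois alone can cover everything: Mon-PM→Espinoza, Tue-AM→Espinoza, Tue-PM→Espinoza, Wed-AM→Dubois, Wed-PM→Dubois, Thu-AM→Dubois, Thu-PM→Espinoza.

2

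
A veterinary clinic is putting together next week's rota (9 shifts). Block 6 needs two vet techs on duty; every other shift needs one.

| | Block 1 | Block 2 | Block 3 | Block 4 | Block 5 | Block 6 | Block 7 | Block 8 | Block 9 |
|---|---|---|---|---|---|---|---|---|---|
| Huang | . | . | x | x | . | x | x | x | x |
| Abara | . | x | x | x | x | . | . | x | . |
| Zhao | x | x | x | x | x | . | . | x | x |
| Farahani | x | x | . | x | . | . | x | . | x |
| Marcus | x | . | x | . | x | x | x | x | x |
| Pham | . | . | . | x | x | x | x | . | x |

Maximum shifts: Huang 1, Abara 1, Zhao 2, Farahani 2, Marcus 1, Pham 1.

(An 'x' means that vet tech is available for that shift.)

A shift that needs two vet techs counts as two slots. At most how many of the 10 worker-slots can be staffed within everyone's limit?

Total capacity across all vet techs is 1+1+2+2+1+1 = 8, and 10 slots are needed, so at most 8 can be filled.
An assignment achieving 8: Block 1→Zhao, Block 2→Abara, Block 3→Zhao, Block 4→Farahani, Block 5→Pham, Block 6→Huang+Marcus, Block 7→Farahani.
Loads: Huang 1/1, Abara 1/1, Zhao 2/2, Farahani 2/2, Marcus 1/1, Pham 1/1.

8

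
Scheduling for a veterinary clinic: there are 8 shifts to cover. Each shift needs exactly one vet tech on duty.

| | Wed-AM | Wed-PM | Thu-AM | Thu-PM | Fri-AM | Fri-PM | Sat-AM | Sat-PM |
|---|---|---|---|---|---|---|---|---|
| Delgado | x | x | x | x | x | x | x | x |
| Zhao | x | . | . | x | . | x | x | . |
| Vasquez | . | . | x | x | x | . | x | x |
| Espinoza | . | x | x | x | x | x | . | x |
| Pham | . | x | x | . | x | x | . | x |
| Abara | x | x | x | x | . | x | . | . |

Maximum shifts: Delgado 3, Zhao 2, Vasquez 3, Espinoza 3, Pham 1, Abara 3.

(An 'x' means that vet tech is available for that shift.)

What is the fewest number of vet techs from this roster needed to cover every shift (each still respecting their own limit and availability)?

3

8 slots to fill and no one can take more than 3, so at least ⌈8/3⌉ = 3 vet techs are needed.
Delgado, Zhao, and Vasquez alone can cover everything: Wed-AM→Delgado, Wed-PM→Delgado, Thu-AM→Delgado, Thu-PM→Zhao, Fri-AM→Vasquez, Fri-PM→Zhao, Sat-AM→Vasquez, Sat-PM→Vasquez.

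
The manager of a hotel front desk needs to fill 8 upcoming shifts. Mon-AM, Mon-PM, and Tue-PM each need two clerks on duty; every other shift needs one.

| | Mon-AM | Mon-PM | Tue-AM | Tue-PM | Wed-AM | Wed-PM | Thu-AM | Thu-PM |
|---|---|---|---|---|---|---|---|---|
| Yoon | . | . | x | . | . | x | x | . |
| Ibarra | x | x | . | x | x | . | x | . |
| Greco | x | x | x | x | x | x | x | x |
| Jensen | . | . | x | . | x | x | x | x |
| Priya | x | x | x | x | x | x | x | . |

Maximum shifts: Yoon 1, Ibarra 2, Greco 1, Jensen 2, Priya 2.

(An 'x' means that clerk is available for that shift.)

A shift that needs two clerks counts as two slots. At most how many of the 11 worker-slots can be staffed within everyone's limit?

Total capacity across all clerks is 1+2+1+2+2 = 8, and 11 slots are needed, so at most 8 can be filled.
An assignment achieving 8: Mon-AM→Ibarra+Priya, Mon-PM→Ibarra+Priya, Tue-AM→Yoon, Wed-AM→Jensen, Wed-PM→Jensen, Thu-PM→Greco.
Loads: Yoon 1/1, Ibarra 2/2, Greco 1/1, Jensen 2/2, Priya 2/2.

8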